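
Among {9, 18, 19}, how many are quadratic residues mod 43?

(9/43) = +1 → QR.
(18/43) = -1 → non-residue.
(19/43) = -1 → non-residue.
Total quadratic residues among the 3: 1.

1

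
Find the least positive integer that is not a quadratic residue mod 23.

(2/23) = +1, so 2 is a residue.
(3/23) = +1, so 3 is a residue.
(4/23) = +1, so 4 is a residue.
(5/23) = −1, so 5 is the smallest positive non-residue mod 23.

5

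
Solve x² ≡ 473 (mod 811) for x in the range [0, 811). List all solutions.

362, 449

Since 811 ≡ 3 (mod 4), a square root of 473 is 473^((811+1)/4) = 473^203 mod 811.
Repeated squaring: 473^2≡704, 473^4≡95, 473^8≡104, 473^16≡273, 473^32≡728, 473^64≡401, 473^128≡223 (mod 811).
473^203 = 473^(128+64+8+2+1) ≡ 449 (mod 811).
Check: 449² = 201601 ≡ 473 (mod 811). The two roots are 362 and 449.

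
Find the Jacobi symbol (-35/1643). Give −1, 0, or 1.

1

First reduce: -35 ≡ 1608 (mod 1643).
Pull out 2^3: since 1643 ≡ 3 (mod 8), (2/1643) = -1, so (2/1643)^3 = -1.
Reciprocity: 201 ≡ 1 and 1643 ≡ 3 (mod 4), so (201/1643) = +(1643/201).
Reduce top mod 201: now compute (35/201).
Reciprocity: 35 ≡ 3 and 201 ≡ 1 (mod 4), so (35/201) = +(201/35).
Reduce top mod 35: now compute (26/35).
Pull out 2: since 35 ≡ 3 (mod 8), (2/35) = -1.
Reciprocity: 13 ≡ 1 and 35 ≡ 3 (mod 4), so (13/35) = +(35/13).
Reduce top mod 13: now compute (9/13).
Reciprocity: 9 ≡ 1 and 13 ≡ 1 (mod 4), so (9/13) = +(13/9).
Reduce top mod 9: now compute (4/9).
Pull out 2^2: since 9 ≡ 1 (mod 8), (2/9) = +1, so (2/9)^2 = +1.
Reached (1/9) = 1. Collecting the sign flips along the way, the symbol is +1.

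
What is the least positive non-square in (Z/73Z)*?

(2/73) = +1, so 2 is a residue.
(3/73) = +1, so 3 is a residue.
(4/73) = +1, so 4 is a residue.
(5/73) = −1, so 5 is the smallest positive non-residue mod 73.

5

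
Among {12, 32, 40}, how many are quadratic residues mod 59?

1

(12/59) = +1 → QR.
(32/59) = -1 → non-residue.
(40/59) = -1 → non-residue.
Total quadratic residues among the 3: 1.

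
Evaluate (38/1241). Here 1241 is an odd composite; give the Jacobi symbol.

1

Pull out 2: since 1241 ≡ 1 (mod 8), (2/1241) = +1.
Reciprocity: 19 ≡ 3 and 1241 ≡ 1 (mod 4), so (19/1241) = +(1241/19).
Reduce top mod 19: now compute (6/19).
Pull out 2: since 19 ≡ 3 (mod 8), (2/19) = -1.
Reciprocity: 3 ≡ 3 and 19 ≡ 3 (mod 4), so (3/19) = −(19/3).
Reduce top mod 3: now compute (1/3).
Reached (1/3) = 1. Collecting the sign flips along the way, the symbol is +1.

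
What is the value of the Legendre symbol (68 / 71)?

-1

Euler's criterion: (68/71) ≡ 68^35 (mod 71).
68^2 ≡ 9 (mod 71)
68^4 ≡ 10 (mod 71)
68^8 ≡ 29 (mod 71)
68^16 ≡ 60 (mod 71)
68^32 ≡ 50 (mod 71)
68^35 = 68^(32+2+1) ≡ 70 (mod 71).
Result is 70 ≡ −1, so (68/71) = −1.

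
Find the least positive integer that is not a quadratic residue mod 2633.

(2/2633) = +1, so 2 is a residue.
(3/2633) = −1, so 3 is the smallest positive non-residue mod 2633.

3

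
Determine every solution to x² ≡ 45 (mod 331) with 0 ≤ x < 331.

Since 331 ≡ 3 (mod 4), a square root of 45 is 45^((331+1)/4) = 45^83 mod 331.
Repeated squaring: 45^2≡39, 45^4≡197, 45^8≡82, 45^16≡104, 45^32≡224, 45^64≡195 (mod 331).
45^83 = 45^(64+16+2+1) ≡ 294 (mod 331).
Check: 294² = 86436 ≡ 45 (mod 331). The two roots are 37 and 294.

37, 294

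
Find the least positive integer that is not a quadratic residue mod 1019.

(2/1019) = −1, so 2 is the smallest positive non-residue mod 1019.

2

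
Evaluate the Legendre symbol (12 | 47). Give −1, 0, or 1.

Euler's criterion: (12/47) ≡ 12^23 (mod 47).
12^2 ≡ 3 (mod 47)
12^4 ≡ 9 (mod 47)
12^8 ≡ 34 (mod 47)
12^16 ≡ 28 (mod 47)
12^23 = 12^(16+4+2+1) ≡ 1 (mod 47).
Result is 1, so (12/47) = 1.

1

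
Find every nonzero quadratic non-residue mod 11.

Square k = 1,…,5 (k and 11−k give the same square):
1²=1, 2²=4, 3²=9, 4²≡5, 5²≡3 (mod 11).
The residues are {1, 3, 4, 5, 9}; the non-residues are the remaining 5 nonzero classes.

2,6,7,8,10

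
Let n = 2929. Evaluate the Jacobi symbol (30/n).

1

Pull out 2: since 2929 ≡ 1 (mod 8), (2/2929) = +1.
Reciprocity: 15 ≡ 3 and 2929 ≡ 1 (mod 4), so (15/2929) = +(2929/15).
Reduce top mod 15: now compute (4/15).
Pull out 2^2: since 15 ≡ 7 (mod 8), (2/15) = +1, so (2/15)^2 = +1.
Reached (1/15) = 1. Collecting the sign flips along the way, the symbol is +1.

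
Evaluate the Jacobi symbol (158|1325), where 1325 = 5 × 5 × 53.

Pull out 2: since 1325 ≡ 5 (mod 8), (2/1325) = -1.
Reciprocity: 79 ≡ 3 and 1325 ≡ 1 (mod 4), so (79/1325) = +(1325/79).
Reduce top mod 79: now compute (61/79).
Reciprocity: 61 ≡ 1 and 79 ≡ 3 (mod 4), so (61/79) = +(79/61).
Reduce top mod 61: now compute (18/61).
Pull out 2: since 61 ≡ 5 (mod 8), (2/61) = -1.
Reciprocity: 9 ≡ 1 and 61 ≡ 1 (mod 4), so (9/61) = +(61/9).
Reduce top mod 9: now compute (7/9).
Reciprocity: 7 ≡ 3 and 9 ≡ 1 (mod 4), so (7/9) = +(9/7).
Reduce top mod 7: now compute (2/7).
Pull out 2: since 7 ≡ 7 (mod 8), (2/7) = +1.
Reached (1/7) = 1. Collecting the sign flips along the way, the symbol is +1.

1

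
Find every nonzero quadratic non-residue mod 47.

5 10 11 13 15 19 20 22 23 26 29 30 31 33 35 38 39 40 41 43 44 45 46

Square k = 1,…,23 (k and 47−k give the same square):
1²=1, 2²=4, 3²=9, 4²=16, 5²=25, 6²=36, 7²≡2, 8²≡17, 9²≡34, 10²≡6, 11²≡27, 12²≡3, 13²≡28, 14²≡8, 15²≡37, 16²≡21, 17²≡7, 18²≡42, 19²≡32, 20²≡24, 21²≡18, 22²≡14, 23²≡12 (mod 47).
The residues are {1, 2, 3, 4, 6, 7, 8, 9, 12, 14, 16, 17, 18, 21, 24, 25, 27, 28, 32, 34, 36, 37, 42}; the non-residues are the remaining 23 nonzero classes.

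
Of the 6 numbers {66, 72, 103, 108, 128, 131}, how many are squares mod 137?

(66/137) = -1 → non-residue.
(72/137) = +1 → QR.
(103/137) = +1 → QR.
(108/137) = -1 → non-residue.
(128/137) = +1 → QR.
(131/137) = -1 → non-residue.
Total quadratic residues among the 6: 3.

3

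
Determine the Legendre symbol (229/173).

Euler's criterion: (229/173) ≡ 56^86 (mod 173).
56^2 ≡ 22 (mod 173)
56^4 ≡ 138 (mod 173)
56^8 ≡ 14 (mod 173)
56^16 ≡ 23 (mod 173)
56^32 ≡ 10 (mod 173)
56^64 ≡ 100 (mod 173)
56^86 = 56^(64+16+4+2) ≡ 1 (mod 173).
Result is 1, so (229/173) = 1.

1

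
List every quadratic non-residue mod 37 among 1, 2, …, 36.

Square k = 1,…,18 (k and 37−k give the same square):
1²=1, 2²=4, 3²=9, 4²=16, 5²=25, 6²=36, 7²≡12, 8²≡27, 9²≡7, 10²≡26, 11²≡10, 12²≡33, 13²≡21, 14²≡11, 15²≡3, 16²≡34, 17²≡30, 18²≡28 (mod 37).
The residues are {1, 3, 4, 7, 9, 10, 11, 12, 16, 21, 25, 26, 27, 28, 30, 33, 34, 36}; the non-residues are the remaining 18 nonzero classes.

2, 5, 6, 8, 13, 14, 15, 17, 18, 19, 20, 22, 23, 24, 29, 31, 32, 35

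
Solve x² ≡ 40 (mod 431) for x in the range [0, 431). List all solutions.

Since 431 ≡ 3 (mod 4), a square root of 40 is 40^((431+1)/4) = 40^108 mod 431.
Repeated squaring: 40^2≡307, 40^4≡291, 40^8≡205, 40^16≡218, 40^32≡114, 40^64≡66 (mod 431).
40^108 = 40^(64+32+8+4) ≡ 389 (mod 431).
Check: 389² = 151321 ≡ 40 (mod 431). The two roots are 42 and 389.

42, 389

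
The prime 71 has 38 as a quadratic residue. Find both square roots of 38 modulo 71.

31, 40

Since 71 ≡ 3 (mod 4), a square root of 38 is 38^((71+1)/4) = 38^18 mod 71.
Repeated squaring: 38^2≡24, 38^4≡8, 38^8≡64, 38^16≡49 (mod 71).
38^18 = 38^(16+2) ≡ 40 (mod 71).
Check: 40² = 1600 ≡ 38 (mod 71). The two roots are 31 and 40.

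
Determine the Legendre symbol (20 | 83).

Euler's criterion: (20/83) ≡ 20^41 (mod 83).
20^2 ≡ 68 (mod 83)
20^4 ≡ 59 (mod 83)
20^8 ≡ 78 (mod 83)
20^16 ≡ 25 (mod 83)
20^32 ≡ 44 (mod 83)
20^41 = 20^(32+8+1) ≡ 82 (mod 83).
Result is 82 ≡ −1, so (20/83) = −1.

-1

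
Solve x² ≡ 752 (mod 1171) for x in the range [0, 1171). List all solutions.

Since 1171 ≡ 3 (mod 4), a square root of 752 is 752^((1171+1)/4) = 752^293 mod 1171.
Repeated squaring: 752^2≡1082, 752^4≡895, 752^8≡61, 752^16≡208, 752^32≡1108, 752^64≡456, 752^128≡669, 752^256≡239 (mod 1171).
752^293 = 752^(256+32+4+1) ≡ 701 (mod 1171).
Check: 701² = 491401 ≡ 752 (mod 1171). The two roots are 470 and 701.

470, 701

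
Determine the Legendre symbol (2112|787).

-1

Euler's criterion: (2112/787) ≡ 538^393 (mod 787).
538^2 ≡ 615 (mod 787)
538^4 ≡ 465 (mod 787)
538^8 ≡ 587 (mod 787)
538^16 ≡ 650 (mod 787)
538^32 ≡ 668 (mod 787)
538^64 ≡ 782 (mod 787)
538^128 ≡ 25 (mod 787)
538^256 ≡ 625 (mod 787)
538^393 = 538^(256+128+8+1) ≡ 786 (mod 787).
Result is 786 ≡ −1, so (2112/787) = −1.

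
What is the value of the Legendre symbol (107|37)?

1

Euler's criterion: (107/37) ≡ 33^18 (mod 37).
33^2 ≡ 16 (mod 37)
33^4 ≡ 34 (mod 37)
33^8 ≡ 9 (mod 37)
33^16 ≡ 7 (mod 37)
33^18 = 33^(16+2) ≡ 1 (mod 37).
Result is 1, so (107/37) = 1.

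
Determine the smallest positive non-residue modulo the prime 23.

5

(2/23) = +1, so 2 is a residue.
(3/23) = +1, so 3 is a residue.
(4/23) = +1, so 4 is a residue.
(5/23) = −1, so 5 is the smallest positive non-residue mod 23.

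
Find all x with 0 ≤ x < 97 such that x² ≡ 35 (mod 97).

36, 61

97 ≡ 1 (mod 4), so we find a root by search.
Trying successive values, 36² = 1296 ≡ 35 (mod 97). The other root is 97 − 36 = 61.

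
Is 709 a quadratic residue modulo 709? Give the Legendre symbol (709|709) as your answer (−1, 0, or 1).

0

First reduce: 709 ≡ 0 (mod 709).
Top reduces to 0: gcd > 1, so the symbol is 0.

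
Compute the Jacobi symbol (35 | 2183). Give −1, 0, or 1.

-1

Reciprocity: 35 ≡ 3 and 2183 ≡ 3 (mod 4), so (35/2183) = −(2183/35).
Reduce top mod 35: now compute (13/35).
Reciprocity: 13 ≡ 1 and 35 ≡ 3 (mod 4), so (13/35) = +(35/13).
Reduce top mod 13: now compute (9/13).
Reciprocity: 9 ≡ 1 and 13 ≡ 1 (mod 4), so (9/13) = +(13/9).
Reduce top mod 9: now compute (4/9).
Pull out 2^2: since 9 ≡ 1 (mod 8), (2/9) = +1, so (2/9)^2 = +1.
Reached (1/9) = 1. Collecting the sign flips along the way, the symbol is -1.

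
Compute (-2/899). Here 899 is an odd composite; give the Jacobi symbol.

First reduce: -2 ≡ 897 (mod 899).
Reciprocity: 897 ≡ 1 and 899 ≡ 3 (mod 4), so (897/899) = +(899/897).
Reduce top mod 897: now compute (2/897).
Pull out 2: since 897 ≡ 1 (mod 8), (2/897) = +1.
Reached (1/897) = 1. Collecting the sign flips along the way, the symbol is +1.

1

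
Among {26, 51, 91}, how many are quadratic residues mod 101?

(26/101) = -1 → non-residue.
(51/101) = -1 → non-residue.
(91/101) = -1 → non-residue.
Total quadratic residues among the 3: 0.

0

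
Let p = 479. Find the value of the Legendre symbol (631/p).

Euler's criterion: (631/479) ≡ 152^239 (mod 479).
152^2 ≡ 112 (mod 479)
152^4 ≡ 90 (mod 479)
152^8 ≡ 436 (mod 479)
152^16 ≡ 412 (mod 479)
152^32 ≡ 178 (mod 479)
152^64 ≡ 70 (mod 479)
152^128 ≡ 110 (mod 479)
152^239 = 152^(128+64+32+8+4+2+1) ≡ 478 (mod 479).
Result is 478 ≡ −1, so (631/479) = −1.

-1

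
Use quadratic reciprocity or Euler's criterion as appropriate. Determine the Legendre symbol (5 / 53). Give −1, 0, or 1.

Reciprocity: 5 ≡ 1 and 53 ≡ 1 (mod 4), so (5/53) = +(53/5).
Reduce top mod 5: now compute (3/5).
Reciprocity: 3 ≡ 3 and 5 ≡ 1 (mod 4), so (3/5) = +(5/3).
Reduce top mod 3: now compute (2/3).
Pull out 2: since 3 ≡ 3 (mod 8), (2/3) = -1.
Reached (1/3) = 1. Collecting the sign flips along the way, the symbol is -1.

-1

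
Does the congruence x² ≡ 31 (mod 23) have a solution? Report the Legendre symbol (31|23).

1

First reduce: 31 ≡ 8 (mod 23).
Pull out 2^3: since 23 ≡ 7 (mod 8), (2/23) = +1, so (2/23)^3 = +1.
Reached (1/23) = 1. Collecting the sign flips along the way, the symbol is +1.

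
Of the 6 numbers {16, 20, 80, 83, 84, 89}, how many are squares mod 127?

(16/127) = +1 → QR.
(20/127) = -1 → non-residue.
(80/127) = -1 → non-residue.
(83/127) = -1 → non-residue.
(84/127) = +1 → QR.
(89/127) = -1 → non-residue.
Total quadratic residues among the 6: 2.

2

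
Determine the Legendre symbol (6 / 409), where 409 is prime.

Pull out 2: since 409 ≡ 1 (mod 8), (2/409) = +1.
Reciprocity: 3 ≡ 3 and 409 ≡ 1 (mod 4), so (3/409) = +(409/3).
Reduce top mod 3: now compute (1/3).
Reached (1/3) = 1. Collecting the sign flips along the way, the symbol is +1.

1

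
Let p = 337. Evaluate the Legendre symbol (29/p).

-1

Reciprocity: 29 ≡ 1 and 337 ≡ 1 (mod 4), so (29/337) = +(337/29).
Reduce top mod 29: now compute (18/29).
Pull out 2: since 29 ≡ 5 (mod 8), (2/29) = -1.
Reciprocity: 9 ≡ 1 and 29 ≡ 1 (mod 4), so (9/29) = +(29/9).
Reduce top mod 9: now compute (2/9).
Pull out 2: since 9 ≡ 1 (mod 8), (2/9) = +1.
Reached (1/9) = 1. Collecting the sign flips along the way, the symbol is -1.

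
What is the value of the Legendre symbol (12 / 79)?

-1

Pull out 2^2: since 79 ≡ 7 (mod 8), (2/79) = +1, so (2/79)^2 = +1.
Reciprocity: 3 ≡ 3 and 79 ≡ 3 (mod 4), so (3/79) = −(79/3).
Reduce top mod 3: now compute (1/3).
Reached (1/3) = 1. Collecting the sign flips along the way, the symbol is -1.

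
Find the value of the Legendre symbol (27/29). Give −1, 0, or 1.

-1

Reciprocity: 27 ≡ 3 and 29 ≡ 1 (mod 4), so (27/29) = +(29/27).
Reduce top mod 27: now compute (2/27).
Pull out 2: since 27 ≡ 3 (mod 8), (2/27) = -1.
Reached (1/27) = 1. Collecting the sign flips along the way, the symbol is -1.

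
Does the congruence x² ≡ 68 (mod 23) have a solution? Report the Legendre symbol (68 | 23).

First reduce: 68 ≡ 22 (mod 23).
Pull out 2: since 23 ≡ 7 (mod 8), (2/23) = +1.
Reciprocity: 11 ≡ 3 and 23 ≡ 3 (mod 4), so (11/23) = −(23/11).
Reduce top mod 11: now compute (1/11).
Reached (1/11) = 1. Collecting the sign flips along the way, the symbol is -1.

-1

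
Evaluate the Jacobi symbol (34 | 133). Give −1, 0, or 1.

Pull out 2: since 133 ≡ 5 (mod 8), (2/133) = -1.
Reciprocity: 17 ≡ 1 and 133 ≡ 1 (mod 4), so (17/133) = +(133/17).
Reduce top mod 17: now compute (14/17).
Pull out 2: since 17 ≡ 1 (mod 8), (2/17) = +1.
Reciprocity: 7 ≡ 3 and 17 ≡ 1 (mod 4), so (7/17) = +(17/7).
Reduce top mod 7: now compute (3/7).
Reciprocity: 3 ≡ 3 and 7 ≡ 3 (mod 4), so (3/7) = −(7/3).
Reduce top mod 3: now compute (1/3).
Reached (1/3) = 1. Collecting the sign flips along the way, the symbol is +1.

1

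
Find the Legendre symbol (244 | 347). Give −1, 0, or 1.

1

Euler's criterion: (244/347) ≡ 244^173 (mod 347).
244^2 ≡ 199 (mod 347)
244^4 ≡ 43 (mod 347)
244^8 ≡ 114 (mod 347)
244^16 ≡ 157 (mod 347)
244^32 ≡ 12 (mod 347)
244^64 ≡ 144 (mod 347)
244^128 ≡ 263 (mod 347)
244^173 = 244^(128+32+8+4+1) ≡ 1 (mod 347).
Result is 1, so (244/347) = 1.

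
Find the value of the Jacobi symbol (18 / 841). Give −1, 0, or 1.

1

Pull out 2: since 841 ≡ 1 (mod 8), (2/841) = +1.
Reciprocity: 9 ≡ 1 and 841 ≡ 1 (mod 4), so (9/841) = +(841/9).
Reduce top mod 9: now compute (4/9).
Pull out 2^2: since 9 ≡ 1 (mod 8), (2/9) = +1, so (2/9)^2 = +1.
Reached (1/9) = 1. Collecting the sign flips along the way, the symbol is +1.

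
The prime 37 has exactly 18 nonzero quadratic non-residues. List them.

2,5,6,8,13,14,15,17,18,19,20,22,23,24,29,31,32,35

Square k = 1,…,18 (k and 37−k give the same square):
1²=1, 2²=4, 3²=9, 4²=16, 5²=25, 6²=36, 7²≡12, 8²≡27, 9²≡7, 10²≡26, 11²≡10, 12²≡33, 13²≡21, 14²≡11, 15²≡3, 16²≡34, 17²≡30, 18²≡28 (mod 37).
The residues are {1, 3, 4, 7, 9, 10, 11, 12, 16, 21, 25, 26, 27, 28, 30, 33, 34, 36}; the non-residues are the remaining 18 nonzero classes.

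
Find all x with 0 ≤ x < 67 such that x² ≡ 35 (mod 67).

13, 54

Since 67 ≡ 3 (mod 4), a square root of 35 is 35^((67+1)/4) = 35^17 mod 67.
Repeated squaring: 35^2≡19, 35^4≡26, 35^8≡6, 35^16≡36 (mod 67).
35^17 = 35^(16+1) ≡ 54 (mod 67).
Check: 54² = 2916 ≡ 35 (mod 67). The two roots are 13 and 54.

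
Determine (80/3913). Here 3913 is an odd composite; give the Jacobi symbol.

-1

Pull out 2^4: since 3913 ≡ 1 (mod 8), (2/3913) = +1, so (2/3913)^4 = +1.
Reciprocity: 5 ≡ 1 and 3913 ≡ 1 (mod 4), so (5/3913) = +(3913/5).
Reduce top mod 5: now compute (3/5).
Reciprocity: 3 ≡ 3 and 5 ≡ 1 (mod 4), so (3/5) = +(5/3).
Reduce top mod 3: now compute (2/3).
Pull out 2: since 3 ≡ 3 (mod 8), (2/3) = -1.
Reached (1/3) = 1. Collecting the sign flips along the way, the symbol is -1.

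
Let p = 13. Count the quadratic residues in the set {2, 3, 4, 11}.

(2/13) = -1 → non-residue.
(3/13) = +1 → QR.
(4/13) = +1 → QR.
(11/13) = -1 → non-residue.
Total quadratic residues among the 4: 2.

2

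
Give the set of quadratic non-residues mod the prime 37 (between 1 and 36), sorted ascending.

2 5 6 8 13 14 15 17 18 19 20 22 23 24 29 31 32 35

Square k = 1,…,18 (k and 37−k give the same square):
1²=1, 2²=4, 3²=9, 4²=16, 5²=25, 6²=36, 7²≡12, 8²≡27, 9²≡7, 10²≡26, 11²≡10, 12²≡33, 13²≡21, 14²≡11, 15²≡3, 16²≡34, 17²≡30, 18²≡28 (mod 37).
The residues are {1, 3, 4, 7, 9, 10, 11, 12, 16, 21, 25, 26, 27, 28, 30, 33, 34, 36}; the non-residues are the remaining 18 nonzero classes.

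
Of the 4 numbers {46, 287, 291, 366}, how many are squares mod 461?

(46/461) = -1 → non-residue.
(287/461) = -1 → non-residue.
(291/461) = -1 → non-residue.
(366/461) = +1 → QR.
Total quadratic residues among the 4: 1.

1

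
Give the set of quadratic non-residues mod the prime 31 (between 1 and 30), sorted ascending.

Square k = 1,…,15 (k and 31−k give the same square):
1²=1, 2²=4, 3²=9, 4²=16, 5²=25, 6²≡5, 7²≡18, 8²≡2, 9²≡19, 10²≡7, 11²≡28, 12²≡20, 13²≡14, 14²≡10, 15²≡8 (mod 31).
The residues are {1, 2, 4, 5, 7, 8, 9, 10, 14, 16, 18, 19, 20, 25, 28}; the non-residues are the remaining 15 nonzero classes.

3 6 11 12 13 15 17 21 22 23 24 26 27 29 30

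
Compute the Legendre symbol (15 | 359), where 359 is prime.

1

Reciprocity: 15 ≡ 3 and 359 ≡ 3 (mod 4), so (15/359) = −(359/15).
Reduce top mod 15: now compute (14/15).
Pull out 2: since 15 ≡ 7 (mod 8), (2/15) = +1.
Reciprocity: 7 ≡ 3 and 15 ≡ 3 (mod 4), so (7/15) = −(15/7).
Reduce top mod 7: now compute (1/7).
Reached (1/7) = 1. Collecting the sign flips along the way, the symbol is +1.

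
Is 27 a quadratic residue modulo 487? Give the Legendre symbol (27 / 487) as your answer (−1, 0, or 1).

-1

Euler's criterion: (27/487) ≡ 27^243 (mod 487).
27^2 ≡ 242 (mod 487)
27^4 ≡ 124 (mod 487)
27^8 ≡ 279 (mod 487)
27^16 ≡ 408 (mod 487)
27^32 ≡ 397 (mod 487)
27^64 ≡ 308 (mod 487)
27^128 ≡ 386 (mod 487)
27^243 = 27^(128+64+32+16+2+1) ≡ 486 (mod 487).
Result is 486 ≡ −1, so (27/487) = −1.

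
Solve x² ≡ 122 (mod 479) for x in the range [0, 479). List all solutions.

Since 479 ≡ 3 (mod 4), a square root of 122 is 122^((479+1)/4) = 122^120 mod 479.
Repeated squaring: 122^2≡35, 122^4≡267, 122^8≡397, 122^16≡18, 122^32≡324, 122^64≡75 (mod 479).
122^120 = 122^(64+32+16+8) ≡ 241 (mod 479).
Check: 241² = 58081 ≡ 122 (mod 479). The two roots are 238 and 241.

238, 241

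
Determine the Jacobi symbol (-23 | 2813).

First reduce: -23 ≡ 2790 (mod 2813).
Pull out 2: since 2813 ≡ 5 (mod 8), (2/2813) = -1.
Reciprocity: 1395 ≡ 3 and 2813 ≡ 1 (mod 4), so (1395/2813) = +(2813/1395).
Reduce top mod 1395: now compute (23/1395).
Reciprocity: 23 ≡ 3 and 1395 ≡ 3 (mod 4), so (23/1395) = −(1395/23).
Reduce top mod 23: now compute (15/23).
Reciprocity: 15 ≡ 3 and 23 ≡ 3 (mod 4), so (15/23) = −(23/15).
Reduce top mod 15: now compute (8/15).
Pull out 2^3: since 15 ≡ 7 (mod 8), (2/15) = +1, so (2/15)^3 = +1.
Reached (1/15) = 1. Collecting the sign flips along the way, the symbol is -1.

-1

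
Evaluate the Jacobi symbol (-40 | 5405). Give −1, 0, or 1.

First reduce: -40 ≡ 5365 (mod 5405).
Reciprocity: 5365 ≡ 1 and 5405 ≡ 1 (mod 4), so (5365/5405) = +(5405/5365).
Reduce top mod 5365: now compute (40/5365).
Pull out 2^3: since 5365 ≡ 5 (mod 8), (2/5365) = -1, so (2/5365)^3 = -1.
Reciprocity: 5 ≡ 1 and 5365 ≡ 1 (mod 4), so (5/5365) = +(5365/5).
Reduce top mod 5: now compute (0/5).
Top reduces to 0: gcd > 1, so the symbol is 0.

0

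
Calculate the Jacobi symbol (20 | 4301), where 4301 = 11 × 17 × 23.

1

Pull out 2^2: since 4301 ≡ 5 (mod 8), (2/4301) = -1, so (2/4301)^2 = +1.
Reciprocity: 5 ≡ 1 and 4301 ≡ 1 (mod 4), so (5/4301) = +(4301/5).
Reduce top mod 5: now compute (1/5).
Reached (1/5) = 1. Collecting the sign flips along the way, the symbol is +1.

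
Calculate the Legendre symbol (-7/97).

-1

Euler's criterion: (-7/97) ≡ 90^48 (mod 97).
90^2 ≡ 49 (mod 97)
90^4 ≡ 73 (mod 97)
90^8 ≡ 91 (mod 97)
90^16 ≡ 36 (mod 97)
90^32 ≡ 35 (mod 97)
90^48 = 90^(32+16) ≡ 96 (mod 97).
Result is 96 ≡ −1, so (-7/97) = −1.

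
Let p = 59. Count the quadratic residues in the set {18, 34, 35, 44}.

1

(18/59) = -1 → non-residue.
(34/59) = -1 → non-residue.
(35/59) = +1 → QR.
(44/59) = -1 → non-residue.
Total quadratic residues among the 4: 1.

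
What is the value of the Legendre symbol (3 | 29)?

-1

Reciprocity: 3 ≡ 3 and 29 ≡ 1 (mod 4), so (3/29) = +(29/3).
Reduce top mod 3: now compute (2/3).
Pull out 2: since 3 ≡ 3 (mod 8), (2/3) = -1.
Reached (1/3) = 1. Collecting the sign flips along the way, the symbol is -1.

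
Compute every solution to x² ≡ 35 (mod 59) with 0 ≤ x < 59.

Since 59 ≡ 3 (mod 4), a square root of 35 is 35^((59+1)/4) = 35^15 mod 59.
Repeated squaring: 35^2≡45, 35^4≡19, 35^8≡7 (mod 59).
35^15 = 35^(8+4+2+1) ≡ 25 (mod 59).
Check: 25² = 625 ≡ 35 (mod 59). The two roots are 25 and 34.

25, 34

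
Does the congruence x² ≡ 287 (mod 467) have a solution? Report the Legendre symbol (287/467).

1

Reciprocity: 287 ≡ 3 and 467 ≡ 3 (mod 4), so (287/467) = −(467/287).
Reduce top mod 287: now compute (180/287).
Pull out 2^2: since 287 ≡ 7 (mod 8), (2/287) = +1, so (2/287)^2 = +1.
Reciprocity: 45 ≡ 1 and 287 ≡ 3 (mod 4), so (45/287) = +(287/45).
Reduce top mod 45: now compute (17/45).
Reciprocity: 17 ≡ 1 and 45 ≡ 1 (mod 4), so (17/45) = +(45/17).
Reduce top mod 17: now compute (11/17).
Reciprocity: 11 ≡ 3 and 17 ≡ 1 (mod 4), so (11/17) = +(17/11).
Reduce top mod 11: now compute (6/11).
Pull out 2: since 11 ≡ 3 (mod 8), (2/11) = -1.
Reciprocity: 3 ≡ 3 and 11 ≡ 3 (mod 4), so (3/11) = −(11/3).
Reduce top mod 3: now compute (2/3).
Pull out 2: since 3 ≡ 3 (mod 8), (2/3) = -1.
Reached (1/3) = 1. Collecting the sign flips along the way, the symbol is +1.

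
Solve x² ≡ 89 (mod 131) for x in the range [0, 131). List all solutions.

Since 131 ≡ 3 (mod 4), a square root of 89 is 89^((131+1)/4) = 89^33 mod 131.
Repeated squaring: 89^2≡61, 89^4≡53, 89^8≡58, 89^16≡89, 89^32≡61 (mod 131).
89^33 = 89^(32+1) ≡ 58 (mod 131).
Check: 58² = 3364 ≡ 89 (mod 131). The two roots are 58 and 73.

58, 73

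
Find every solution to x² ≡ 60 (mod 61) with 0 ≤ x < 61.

61 ≡ 1 (mod 4), so we find a root by search.
Trying successive values, 11² = 121 ≡ 60 (mod 61). The other root is 61 − 11 = 50.

11, 50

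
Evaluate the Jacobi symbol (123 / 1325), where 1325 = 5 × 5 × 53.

Reciprocity: 123 ≡ 3 and 1325 ≡ 1 (mod 4), so (123/1325) = +(1325/123).
Reduce top mod 123: now compute (95/123).
Reciprocity: 95 ≡ 3 and 123 ≡ 3 (mod 4), so (95/123) = −(123/95).
Reduce top mod 95: now compute (28/95).
Pull out 2^2: since 95 ≡ 7 (mod 8), (2/95) = +1, so (2/95)^2 = +1.
Reciprocity: 7 ≡ 3 and 95 ≡ 3 (mod 4), so (7/95) = −(95/7).
Reduce top mod 7: now compute (4/7).
Pull out 2^2: since 7 ≡ 7 (mod 8), (2/7) = +1, so (2/7)^2 = +1.
Reached (1/7) = 1. Collecting the sign flips along the way, the symbol is +1.

1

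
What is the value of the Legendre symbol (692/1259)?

-1

Pull out 2^2: since 1259 ≡ 3 (mod 8), (2/1259) = -1, so (2/1259)^2 = +1.
Reciprocity: 173 ≡ 1 and 1259 ≡ 3 (mod 4), so (173/1259) = +(1259/173).
Reduce top mod 173: now compute (48/173).
Pull out 2^4: since 173 ≡ 5 (mod 8), (2/173) = -1, so (2/173)^4 = +1.
Reciprocity: 3 ≡ 3 and 173 ≡ 1 (mod 4), so (3/173) = +(173/3).
Reduce top mod 3: now compute (2/3).
Pull out 2: since 3 ≡ 3 (mod 8), (2/3) = -1.
Reached (1/3) = 1. Collecting the sign flips along the way, the symbol is -1.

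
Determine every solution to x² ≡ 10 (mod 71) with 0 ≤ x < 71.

Since 71 ≡ 3 (mod 4), a square root of 10 is 10^((71+1)/4) = 10^18 mod 71.
Repeated squaring: 10^2≡29, 10^4≡60, 10^8≡50, 10^16≡15 (mod 71).
10^18 = 10^(16+2) ≡ 9 (mod 71).
Check: 9² = 81 ≡ 10 (mod 71). The two roots are 9 and 62.

9, 62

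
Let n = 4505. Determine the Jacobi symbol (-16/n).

First reduce: -16 ≡ 4489 (mod 4505).
Reciprocity: 4489 ≡ 1 and 4505 ≡ 1 (mod 4), so (4489/4505) = +(4505/4489).
Reduce top mod 4489: now compute (16/4489).
Pull out 2^4: since 4489 ≡ 1 (mod 8), (2/4489) = +1, so (2/4489)^4 = +1.
Reached (1/4489) = 1. Collecting the sign flips along the way, the symbol is +1.

1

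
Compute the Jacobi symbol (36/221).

1

Pull out 2^2: since 221 ≡ 5 (mod 8), (2/221) = -1, so (2/221)^2 = +1.
Reciprocity: 9 ≡ 1 and 221 ≡ 1 (mod 4), so (9/221) = +(221/9).
Reduce top mod 9: now compute (5/9).
Reciprocity: 5 ≡ 1 and 9 ≡ 1 (mod 4), so (5/9) = +(9/5).
Reduce top mod 5: now compute (4/5).
Pull out 2^2: since 5 ≡ 5 (mod 8), (2/5) = -1, so (2/5)^2 = +1.
Reached (1/5) = 1. Collecting the sign flips along the way, the symbol is +1.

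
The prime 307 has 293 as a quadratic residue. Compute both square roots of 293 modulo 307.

39, 268

Since 307 ≡ 3 (mod 4), a square root of 293 is 293^((307+1)/4) = 293^77 mod 307.
Repeated squaring: 293^2≡196, 293^4≡41, 293^8≡146, 293^16≡133, 293^32≡190, 293^64≡181 (mod 307).
293^77 = 293^(64+8+4+1) ≡ 39 (mod 307).
Check: 39² = 1521 ≡ 293 (mod 307). The two roots are 39 and 268.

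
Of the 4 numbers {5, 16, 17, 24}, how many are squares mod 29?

(5/29) = +1 → QR.
(16/29) = +1 → QR.
(17/29) = -1 → non-residue.
(24/29) = +1 → QR.
Total quadratic residues among the 4: 3.

3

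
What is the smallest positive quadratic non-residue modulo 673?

(2/673) = +1, so 2 is a residue.
(3/673) = +1, so 3 is a residue.
(4/673) = +1, so 4 is a residue.
(5/673) = −1, so 5 is the smallest positive non-residue mod 673.

5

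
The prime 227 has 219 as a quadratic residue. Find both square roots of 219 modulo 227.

Since 227 ≡ 3 (mod 4), a square root of 219 is 219^((227+1)/4) = 219^57 mod 227.
Repeated squaring: 219^2≡64, 219^4≡10, 219^8≡100, 219^16≡12, 219^32≡144 (mod 227).
219^57 = 219^(32+16+8+1) ≡ 30 (mod 227).
Check: 30² = 900 ≡ 219 (mod 227). The two roots are 30 and 197.

30, 197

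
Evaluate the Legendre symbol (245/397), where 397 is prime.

Reciprocity: 245 ≡ 1 and 397 ≡ 1 (mod 4), so (245/397) = +(397/245).
Reduce top mod 245: now compute (152/245).
Pull out 2^3: since 245 ≡ 5 (mod 8), (2/245) = -1, so (2/245)^3 = -1.
Reciprocity: 19 ≡ 3 and 245 ≡ 1 (mod 4), so (19/245) = +(245/19).
Reduce top mod 19: now compute (17/19).
Reciprocity: 17 ≡ 1 and 19 ≡ 3 (mod 4), so (17/19) = +(19/17).
Reduce top mod 17: now compute (2/17).
Pull out 2: since 17 ≡ 1 (mod 8), (2/17) = +1.
Reached (1/17) = 1. Collecting the sign flips along the way, the symbol is -1.

-1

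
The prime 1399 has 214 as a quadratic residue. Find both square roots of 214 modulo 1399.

Since 1399 ≡ 3 (mod 4), a square root of 214 is 214^((1399+1)/4) = 214^350 mod 1399.
Repeated squaring: 214^2≡1028, 214^4≡539, 214^8≡928, 214^16≡799, 214^32≡457, 214^64≡398, 214^128≡317, 214^256≡1160 (mod 1399).
214^350 = 214^(256+64+16+8+4+2) ≡ 361 (mod 1399).
Check: 361² = 130321 ≡ 214 (mod 1399). The two roots are 361 and 1038.

361, 1038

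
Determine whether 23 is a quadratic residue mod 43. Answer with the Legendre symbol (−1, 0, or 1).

1

Reciprocity: 23 ≡ 3 and 43 ≡ 3 (mod 4), so (23/43) = −(43/23).
Reduce top mod 23: now compute (20/23).
Pull out 2^2: since 23 ≡ 7 (mod 8), (2/23) = +1, so (2/23)^2 = +1.
Reciprocity: 5 ≡ 1 and 23 ≡ 3 (mod 4), so (5/23) = +(23/5).
Reduce top mod 5: now compute (3/5).
Reciprocity: 3 ≡ 3 and 5 ≡ 1 (mod 4), so (3/5) = +(5/3).
Reduce top mod 3: now compute (2/3).
Pull out 2: since 3 ≡ 3 (mod 8), (2/3) = -1.
Reached (1/3) = 1. Collecting the sign flips along the way, the symbol is +1.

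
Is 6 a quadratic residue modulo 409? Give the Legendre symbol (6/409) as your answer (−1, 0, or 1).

Pull out 2: since 409 ≡ 1 (mod 8), (2/409) = +1.
Reciprocity: 3 ≡ 3 and 409 ≡ 1 (mod 4), so (3/409) = +(409/3).
Reduce top mod 3: now compute (1/3).
Reached (1/3) = 1. Collecting the sign flips along the way, the symbol is +1.

1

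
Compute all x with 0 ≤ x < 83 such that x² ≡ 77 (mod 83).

34, 49

Since 83 ≡ 3 (mod 4), a square root of 77 is 77^((83+1)/4) = 77^21 mod 83.
Repeated squaring: 77^2≡36, 77^4≡51, 77^8≡28, 77^16≡37 (mod 83).
77^21 = 77^(16+4+1) ≡ 49 (mod 83).
Check: 49² = 2401 ≡ 77 (mod 83). The two roots are 34 and 49.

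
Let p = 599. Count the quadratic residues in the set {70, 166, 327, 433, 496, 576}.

2

(70/599) = -1 → non-residue.
(166/599) = +1 → QR.
(327/599) = -1 → non-residue.
(433/599) = -1 → non-residue.
(496/599) = -1 → non-residue.
(576/599) = +1 → QR.
Total quadratic residues among the 6: 2.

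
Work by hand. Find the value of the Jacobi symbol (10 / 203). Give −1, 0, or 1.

Pull out 2: since 203 ≡ 3 (mod 8), (2/203) = -1.
Reciprocity: 5 ≡ 1 and 203 ≡ 3 (mod 4), so (5/203) = +(203/5).
Reduce top mod 5: now compute (3/5).
Reciprocity: 3 ≡ 3 and 5 ≡ 1 (mod 4), so (3/5) = +(5/3).
Reduce top mod 3: now compute (2/3).
Pull out 2: since 3 ≡ 3 (mod 8), (2/3) = -1.
Reached (1/3) = 1. Collecting the sign flips along the way, the symbol is +1.

1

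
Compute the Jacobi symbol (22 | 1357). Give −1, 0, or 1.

Pull out 2: since 1357 ≡ 5 (mod 8), (2/1357) = -1.
Reciprocity: 11 ≡ 3 and 1357 ≡ 1 (mod 4), so (11/1357) = +(1357/11).
Reduce top mod 11: now compute (4/11).
Pull out 2^2: since 11 ≡ 3 (mod 8), (2/11) = -1, so (2/11)^2 = +1.
Reached (1/11) = 1. Collecting the sign flips along the way, the symbol is -1.

-1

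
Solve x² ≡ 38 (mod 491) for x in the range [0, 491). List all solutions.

23, 468

Since 491 ≡ 3 (mod 4), a square root of 38 is 38^((491+1)/4) = 38^123 mod 491.
Repeated squaring: 38^2≡462, 38^4≡350, 38^8≡241, 38^16≡143, 38^32≡318, 38^64≡469 (mod 491).
38^123 = 38^(64+32+16+8+2+1) ≡ 468 (mod 491).
Check: 468² = 219024 ≡ 38 (mod 491). The two roots are 23 and 468.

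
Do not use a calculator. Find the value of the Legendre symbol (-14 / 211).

-1

First reduce: -14 ≡ 197 (mod 211).
Reciprocity: 197 ≡ 1 and 211 ≡ 3 (mod 4), so (197/211) = +(211/197).
Reduce top mod 197: now compute (14/197).
Pull out 2: since 197 ≡ 5 (mod 8), (2/197) = -1.
Reciprocity: 7 ≡ 3 and 197 ≡ 1 (mod 4), so (7/197) = +(197/7).
Reduce top mod 7: now compute (1/7).
Reached (1/7) = 1. Collecting the sign flips along the way, the symbol is -1.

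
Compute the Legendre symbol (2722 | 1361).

First reduce: 2722 ≡ 0 (mod 1361).
Top reduces to 0: gcd > 1, so the symbol is 0.

0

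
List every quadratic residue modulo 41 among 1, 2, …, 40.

1 2 4 5 8 9 10 16 18 20 21 23 25 31 32 33 36 37 39 40

Square k = 1,…,20 (k and 41−k give the same square):
1²=1, 2²=4, 3²=9, 4²=16, 5²=25, 6²=36, 7²≡8, 8²≡23, 9²≡40, 10²≡18, 11²≡39, 12²≡21, 13²≡5, 14²≡32, 15²≡20, 16²≡10, 17²≡2, 18²≡37, 19²≡33, 20²≡31 (mod 41).
So the quadratic residues mod 41 are {1, 2, 4, 5, 8, 9, 10, 16, 18, 20, 21, 23, 25, 31, 32, 33, 36, 37, 39, 40}.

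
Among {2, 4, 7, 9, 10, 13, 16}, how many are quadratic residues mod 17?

(2/17) = +1 → QR.
(4/17) = +1 → QR.
(7/17) = -1 → non-residue.
(9/17) = +1 → QR.
(10/17) = -1 → non-residue.
(13/17) = +1 → QR.
(16/17) = +1 → QR.
Total quadratic residues among the 7: 5.

5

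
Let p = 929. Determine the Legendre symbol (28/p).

Pull out 2^2: since 929 ≡ 1 (mod 8), (2/929) = +1, so (2/929)^2 = +1.
Reciprocity: 7 ≡ 3 and 929 ≡ 1 (mod 4), so (7/929) = +(929/7).
Reduce top mod 7: now compute (5/7).
Reciprocity: 5 ≡ 1 and 7 ≡ 3 (mod 4), so (5/7) = +(7/5).
Reduce top mod 5: now compute (2/5).
Pull out 2: since 5 ≡ 5 (mod 8), (2/5) = -1.
Reached (1/5) = 1. Collecting the sign flips along the way, the symbol is -1.

-1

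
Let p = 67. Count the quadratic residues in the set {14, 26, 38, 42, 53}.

2

(14/67) = +1 → QR.
(26/67) = +1 → QR.
(38/67) = -1 → non-residue.
(42/67) = -1 → non-residue.
(53/67) = -1 → non-residue.
Total quadratic residues among the 5: 2.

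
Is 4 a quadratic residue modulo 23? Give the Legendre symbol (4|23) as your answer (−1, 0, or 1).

Pull out 2^2: since 23 ≡ 7 (mod 8), (2/23) = +1, so (2/23)^2 = +1.
Reached (1/23) = 1. Collecting the sign flips along the way, the symbol is +1.

1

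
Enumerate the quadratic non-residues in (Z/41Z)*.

Square k = 1,…,20 (k and 41−k give the same square):
1²=1, 2²=4, 3²=9, 4²=16, 5²=25, 6²=36, 7²≡8, 8²≡23, 9²≡40, 10²≡18, 11²≡39, 12²≡21, 13²≡5, 14²≡32, 15²≡20, 16²≡10, 17²≡2, 18²≡37, 19²≡33, 20²≡31 (mod 41).
The residues are {1, 2, 4, 5, 8, 9, 10, 16, 18, 20, 21, 23, 25, 31, 32, 33, 36, 37, 39, 40}; the non-residues are the remaining 20 nonzero classes.

3 6 7 11 12 13 14 15 17 19 22 24 26 27 28 29 30 34 35 38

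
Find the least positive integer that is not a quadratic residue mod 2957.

2

(2/2957) = −1, so 2 is the smallest positive non-residue mod 2957.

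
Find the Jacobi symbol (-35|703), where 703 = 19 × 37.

1

First reduce: -35 ≡ 668 (mod 703).
Pull out 2^2: since 703 ≡ 7 (mod 8), (2/703) = +1, so (2/703)^2 = +1.
Reciprocity: 167 ≡ 3 and 703 ≡ 3 (mod 4), so (167/703) = −(703/167).
Reduce top mod 167: now compute (35/167).
Reciprocity: 35 ≡ 3 and 167 ≡ 3 (mod 4), so (35/167) = −(167/35).
Reduce top mod 35: now compute (27/35).
Reciprocity: 27 ≡ 3 and 35 ≡ 3 (mod 4), so (27/35) = −(35/27).
Reduce top mod 27: now compute (8/27).
Pull out 2^3: since 27 ≡ 3 (mod 8), (2/27) = -1, so (2/27)^3 = -1.
Reached (1/27) = 1. Collecting the sign flips along the way, the symbol is +1.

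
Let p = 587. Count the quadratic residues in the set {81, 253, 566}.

2

(81/587) = +1 → QR.
(253/587) = +1 → QR.
(566/587) = -1 → non-residue.
Total quadratic residues among the 3: 2.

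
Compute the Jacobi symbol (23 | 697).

-1

Reciprocity: 23 ≡ 3 and 697 ≡ 1 (mod 4), so (23/697) = +(697/23).
Reduce top mod 23: now compute (7/23).
Reciprocity: 7 ≡ 3 and 23 ≡ 3 (mod 4), so (7/23) = −(23/7).
Reduce top mod 7: now compute (2/7).
Pull out 2: since 7 ≡ 7 (mod 8), (2/7) = +1.
Reached (1/7) = 1. Collecting the sign flips along the way, the symbol is -1.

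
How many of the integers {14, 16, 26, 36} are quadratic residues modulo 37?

(14/37) = -1 → non-residue.
(16/37) = +1 → QR.
(26/37) = +1 → QR.
(36/37) = +1 → QR.
Total quadratic residues among the 4: 3.

3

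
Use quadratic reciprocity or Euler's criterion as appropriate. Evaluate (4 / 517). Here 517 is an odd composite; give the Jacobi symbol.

1

Pull out 2^2: since 517 ≡ 5 (mod 8), (2/517) = -1, so (2/517)^2 = +1.
Reached (1/517) = 1. Collecting the sign flips along the way, the symbol is +1.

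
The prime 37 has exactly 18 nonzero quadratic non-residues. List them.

Square k = 1,…,18 (k and 37−k give the same square):
1²=1, 2²=4, 3²=9, 4²=16, 5²=25, 6²=36, 7²≡12, 8²≡27, 9²≡7, 10²≡26, 11²≡10, 12²≡33, 13²≡21, 14²≡11, 15²≡3, 16²≡34, 17²≡30, 18²≡28 (mod 37).
The residues are {1, 3, 4, 7, 9, 10, 11, 12, 16, 21, 25, 26, 27, 28, 30, 33, 34, 36}; the non-residues are the remaining 18 nonzero classes.

2, 5, 6, 8, 13, 14, 15, 17, 18, 19, 20, 22, 23, 24, 29, 31, 32, 35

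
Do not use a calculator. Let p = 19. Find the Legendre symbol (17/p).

Reciprocity: 17 ≡ 1 and 19 ≡ 3 (mod 4), so (17/19) = +(19/17).
Reduce top mod 17: now compute (2/17).
Pull out 2: since 17 ≡ 1 (mod 8), (2/17) = +1.
Reached (1/17) = 1. Collecting the sign flips along the way, the symbol is +1.

1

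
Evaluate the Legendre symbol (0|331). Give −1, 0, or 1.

Top reduces to 0: gcd > 1, so the symbol is 0.

0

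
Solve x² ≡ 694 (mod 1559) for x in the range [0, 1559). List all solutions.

721, 838

Since 1559 ≡ 3 (mod 4), a square root of 694 is 694^((1559+1)/4) = 694^390 mod 1559.
Repeated squaring: 694^2≡1464, 694^4≡1230, 694^8≡670, 694^16≡1467, 694^32≡669, 694^64≡128, 694^128≡794, 694^256≡600 (mod 1559).
694^390 = 694^(256+128+4+2) ≡ 838 (mod 1559).
Check: 838² = 702244 ≡ 694 (mod 1559). The two roots are 721 and 838.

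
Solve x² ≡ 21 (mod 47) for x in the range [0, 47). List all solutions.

Since 47 ≡ 3 (mod 4), a square root of 21 is 21^((47+1)/4) = 21^12 mod 47.
Repeated squaring: 21^2≡18, 21^4≡42, 21^8≡25 (mod 47).
21^12 = 21^(8+4) ≡ 16 (mod 47).
Check: 16² = 256 ≡ 21 (mod 47). The two roots are 16 and 31.

16, 31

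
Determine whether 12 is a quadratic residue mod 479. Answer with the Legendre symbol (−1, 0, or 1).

Euler's criterion: (12/479) ≡ 12^239 (mod 479).
12^2 ≡ 144 (mod 479)
12^4 ≡ 139 (mod 479)
12^8 ≡ 161 (mod 479)
12^16 ≡ 55 (mod 479)
12^32 ≡ 151 (mod 479)
12^64 ≡ 288 (mod 479)
12^128 ≡ 77 (mod 479)
12^239 = 12^(128+64+32+8+4+2+1) ≡ 1 (mod 479).
Result is 1, so (12/479) = 1.

1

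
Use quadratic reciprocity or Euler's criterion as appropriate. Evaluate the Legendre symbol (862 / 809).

-1

First reduce: 862 ≡ 53 (mod 809).
Reciprocity: 53 ≡ 1 and 809 ≡ 1 (mod 4), so (53/809) = +(809/53).
Reduce top mod 53: now compute (14/53).
Pull out 2: since 53 ≡ 5 (mod 8), (2/53) = -1.
Reciprocity: 7 ≡ 3 and 53 ≡ 1 (mod 4), so (7/53) = +(53/7).
Reduce top mod 7: now compute (4/7).
Pull out 2^2: since 7 ≡ 7 (mod 8), (2/7) = +1, so (2/7)^2 = +1.
Reached (1/7) = 1. Collecting the sign flips along the way, the symbol is -1.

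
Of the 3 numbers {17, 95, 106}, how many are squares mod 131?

(17/131) = -1 → non-residue.
(95/131) = -1 → non-residue.
(106/131) = -1 → non-residue.
Total quadratic residues among the 3: 0.

0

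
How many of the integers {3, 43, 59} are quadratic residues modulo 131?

3

(3/131) = +1 → QR.
(43/131) = +1 → QR.
(59/131) = +1 → QR.
Total quadratic residues among the 3: 3.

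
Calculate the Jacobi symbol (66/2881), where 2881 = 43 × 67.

Pull out 2: since 2881 ≡ 1 (mod 8), (2/2881) = +1.
Reciprocity: 33 ≡ 1 and 2881 ≡ 1 (mod 4), so (33/2881) = +(2881/33).
Reduce top mod 33: now compute (10/33).
Pull out 2: since 33 ≡ 1 (mod 8), (2/33) = +1.
Reciprocity: 5 ≡ 1 and 33 ≡ 1 (mod 4), so (5/33) = +(33/5).
Reduce top mod 5: now compute (3/5).
Reciprocity: 3 ≡ 3 and 5 ≡ 1 (mod 4), so (3/5) = +(5/3).
Reduce top mod 3: now compute (2/3).
Pull out 2: since 3 ≡ 3 (mod 8), (2/3) = -1.
Reached (1/3) = 1. Collecting the sign flips along the way, the symbol is -1.

-1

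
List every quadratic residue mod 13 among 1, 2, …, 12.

Square k = 1,…,6 (k and 13−k give the same square):
1²=1, 2²=4, 3²=9, 4²≡3, 5²≡12, 6²≡10 (mod 13).
So the quadratic residues mod 13 are {1, 3, 4, 9, 10, 12}.

1, 3, 4, 9, 10, 12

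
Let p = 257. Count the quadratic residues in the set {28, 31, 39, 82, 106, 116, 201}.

(28/257) = -1 → non-residue.
(31/257) = +1 → QR.
(39/257) = -1 → non-residue.
(82/257) = -1 → non-residue.
(106/257) = -1 → non-residue.
(116/257) = +1 → QR.
(201/257) = -1 → non-residue.
Total quadratic residues among the 7: 2.

2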